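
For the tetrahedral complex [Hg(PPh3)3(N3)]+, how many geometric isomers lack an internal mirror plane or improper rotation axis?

0

All four vertices of a tetrahedron are equivalent and mutually adjacent, so cis/trans isomerism cannot arise.
Only one geometric arrangement is possible.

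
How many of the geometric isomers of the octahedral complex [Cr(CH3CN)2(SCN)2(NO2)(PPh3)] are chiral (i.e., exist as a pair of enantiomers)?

2

In an octahedral complex each vertex has one trans partner and four cis neighbours.
The distinct arrangements are (6 in all): CH3CN trans, SCN trans; CH3CN trans, SCN cis; CH3CN cis, SCN trans; CH3CN cis, SCN cis (3 arrangements, 2 chiral).
Of these, 2 lack any improper symmetry element and so occur as enantiomeric pairs, giving 6 + 2 = 8 stereoisomers in total.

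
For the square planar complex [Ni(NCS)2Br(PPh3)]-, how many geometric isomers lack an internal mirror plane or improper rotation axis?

0

The distinct arrangements are (2 in all): NCS cis; NCS trans.
Each arrangement has an internal mirror plane or centre of symmetry, so none is chiral.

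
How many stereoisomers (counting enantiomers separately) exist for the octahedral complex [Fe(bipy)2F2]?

Each bipy is bidentate and must span two cis positions.
Working through the distinct placements yields 2 geometric isomers: F trans; F cis (chiral).
One of these lacks any improper symmetry element and so occurs as an enantiomeric pair, giving 2 + 1 = 3 stereoisomers in total.

3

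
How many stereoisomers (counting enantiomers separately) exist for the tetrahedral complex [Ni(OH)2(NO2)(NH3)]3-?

All four vertices of a tetrahedron are equivalent and mutually adjacent, so cis/trans isomerism cannot arise.
Only one geometric arrangement is possible.

1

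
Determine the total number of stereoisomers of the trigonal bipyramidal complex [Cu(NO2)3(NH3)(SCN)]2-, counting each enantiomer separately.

In a trigonal bipyramid the two axial positions differ from the three equatorial ones.
Systematic placement gives 4 geometric isomers: NH3 axial, SCN equatorial; NH3 axial, SCN axial; NH3 equatorial, SCN equatorial; NH3 equatorial, SCN axial.
Each arrangement has an internal mirror plane or centre of symmetry, so none is chiral.

4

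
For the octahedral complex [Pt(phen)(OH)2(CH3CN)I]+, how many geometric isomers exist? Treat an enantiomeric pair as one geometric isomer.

4

The six octahedral sites form three mutually perpendicular trans pairs.
Each phen is bidentate and must span two cis positions.
Systematic placement gives 4 geometric isomers: OH cis (3 arrangements, 2 chiral); OH trans.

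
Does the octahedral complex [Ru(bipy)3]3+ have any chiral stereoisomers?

The six octahedral sites form three mutually perpendicular trans pairs.
Each bipy is bidentate and must span two cis positions.
Only one geometric arrangement is possible; it has no improper symmetry element, so it exists as a pair of enantiomers (2 stereoisomers).

yes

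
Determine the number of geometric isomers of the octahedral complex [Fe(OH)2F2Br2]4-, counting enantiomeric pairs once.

The six octahedral sites form three mutually perpendicular trans pairs.
The distinct arrangements are (5 in all): OH trans, F trans, Br trans; OH cis, F cis, Br trans; OH trans, F cis, Br cis; OH cis, F cis, Br cis (chiral); OH cis, F trans, Br cis.

5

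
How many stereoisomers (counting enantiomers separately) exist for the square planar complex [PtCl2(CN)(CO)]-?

2

Systematic placement gives 2 geometric isomers: Cl cis; Cl trans.
Each arrangement has an internal mirror plane or centre of symmetry, so none is chiral.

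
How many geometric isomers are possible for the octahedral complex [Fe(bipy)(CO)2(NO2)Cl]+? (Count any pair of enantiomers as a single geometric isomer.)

An octahedron has six vertices in three trans pairs; every non-trans pair is cis.
Each bipy is bidentate and must span two cis positions.
There are 4 geometric isomers: CO trans; CO cis (3 arrangements, 2 chiral).

4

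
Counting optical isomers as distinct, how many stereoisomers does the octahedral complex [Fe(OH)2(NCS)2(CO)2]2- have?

The six octahedral sites form three mutually perpendicular trans pairs.
Working through the distinct placements yields 5 geometric isomers: OH trans, NCS trans, CO trans; OH cis, NCS cis, CO trans; OH trans, NCS cis, CO cis; OH cis, NCS cis, CO cis (chiral); OH cis, NCS trans, CO cis.
One of these lacks any improper symmetry element and so occurs as an enantiomeric pair, giving 5 + 1 = 6 stereoisomers in total.

6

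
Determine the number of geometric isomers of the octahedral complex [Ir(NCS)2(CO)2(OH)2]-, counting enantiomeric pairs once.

5

The six octahedral sites form three mutually perpendicular trans pairs.
There are 5 geometric isomers: NCS trans, CO trans, OH trans; NCS cis, CO trans, OH cis; NCS cis, CO cis, OH trans; NCS cis, CO cis, OH cis (chiral); NCS trans, CO cis, OH cis.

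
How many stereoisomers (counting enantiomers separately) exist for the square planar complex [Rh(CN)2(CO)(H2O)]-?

2

A square has two trans pairs of vertices; adjacent vertices are cis.
Systematic placement gives 2 geometric isomers: CN cis; CN trans.
Each arrangement has an internal mirror plane or centre of symmetry, so none is chiral.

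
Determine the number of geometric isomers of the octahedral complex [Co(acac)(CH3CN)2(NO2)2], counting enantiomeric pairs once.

An octahedron has six vertices in three trans pairs; every non-trans pair is cis.
Each acac is bidentate and must span two cis positions.
Systematic placement gives 3 geometric isomers: CH3CN trans, NO2 cis; CH3CN cis, NO2 cis (chiral); CH3CN cis, NO2 trans.

3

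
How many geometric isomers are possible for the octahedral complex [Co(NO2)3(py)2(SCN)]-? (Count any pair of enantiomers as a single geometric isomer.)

3

The distinct arrangements are (3 in all): NO2 mer, py trans; NO2 mer, py cis; NO2 fac, py cis.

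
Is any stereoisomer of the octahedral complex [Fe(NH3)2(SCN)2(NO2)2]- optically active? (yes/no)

yes

In an octahedral complex each vertex has one trans partner and four cis neighbours.
The distinct arrangements are (5 in all): NH3 trans, SCN trans, NO2 trans; NH3 trans, SCN cis, NO2 cis; NH3 cis, SCN trans, NO2 cis; NH3 cis, SCN cis, NO2 cis (chiral); NH3 cis, SCN cis, NO2 trans.
One of these lacks any improper symmetry element and so occurs as an enantiomeric pair, giving 5 + 1 = 6 stereoisomers in total.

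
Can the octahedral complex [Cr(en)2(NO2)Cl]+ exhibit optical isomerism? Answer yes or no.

yes

An octahedron has six vertices in three trans pairs; every non-trans pair is cis.
Each en is bidentate and must span two cis positions.
The distinct arrangements are (2 in all): NO2 and Cl mutually trans; NO2 and Cl mutually cis (chiral).
One of these lacks any improper symmetry element and so occurs as an enantiomeric pair, giving 2 + 1 = 3 stereoisomers in total.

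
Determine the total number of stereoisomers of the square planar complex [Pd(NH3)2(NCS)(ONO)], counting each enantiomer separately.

2

In a square planar complex each vertex has one trans partner and two cis neighbours.
Working through the distinct placements yields 2 geometric isomers: NH3 cis; NH3 trans.
Each arrangement has an internal mirror plane or centre of symmetry, so none is chiral.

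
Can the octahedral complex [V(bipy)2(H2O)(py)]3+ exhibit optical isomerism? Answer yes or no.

yes

The six octahedral sites form three mutually perpendicular trans pairs.
Each bipy is bidentate and must span two cis positions.
Working through the distinct placements yields 2 geometric isomers: H2O and py mutually cis (chiral); H2O and py mutually trans.
One of these lacks any improper symmetry element and so occurs as an enantiomeric pair, giving 2 + 1 = 3 stereoisomers in total.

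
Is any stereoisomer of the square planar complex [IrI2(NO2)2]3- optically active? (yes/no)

In a square planar complex each vertex has one trans partner and two cis neighbours.
There are 2 geometric isomers: I cis; I trans.
Each arrangement has an internal mirror plane or centre of symmetry, so none is chiral.

no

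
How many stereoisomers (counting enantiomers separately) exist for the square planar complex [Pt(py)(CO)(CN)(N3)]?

3

In a square planar complex each vertex has one trans partner and two cis neighbours.
Systematic placement gives 3 geometric isomers: (CN/N3 trans, CO/py trans); (CN/py trans, CO/N3 trans); (CN/CO trans, N3/py trans).
Each arrangement has an internal mirror plane or centre of symmetry, so none is chiral.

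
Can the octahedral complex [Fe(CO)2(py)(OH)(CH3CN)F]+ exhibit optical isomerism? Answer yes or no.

yes

Systematic enumeration (placing each ligand type in turn and discarding arrangements equivalent by rotation or reflection) gives 9 geometric isomers.
Of these, 6 lack any improper symmetry element and so occur as enantiomeric pairs, giving 9 + 6 = 15 stereoisomers in total.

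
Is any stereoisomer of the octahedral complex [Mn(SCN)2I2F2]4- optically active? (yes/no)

An octahedron has six vertices in three trans pairs; every non-trans pair is cis.
The distinct arrangements are (5 in all): SCN trans, I trans, F trans; SCN cis, I cis, F trans; SCN trans, I cis, F cis; SCN cis, I cis, F cis (chiral); SCN cis, I trans, F cis.
One of these lacks any improper symmetry element and so occurs as an enantiomeric pair, giving 5 + 1 = 6 stereoisomers in total.

yes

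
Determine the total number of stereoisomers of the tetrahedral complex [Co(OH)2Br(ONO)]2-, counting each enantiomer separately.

All four vertices of a tetrahedron are equivalent and mutually adjacent, so cis/trans isomerism cannot arise.
Only one geometric arrangement is possible.

1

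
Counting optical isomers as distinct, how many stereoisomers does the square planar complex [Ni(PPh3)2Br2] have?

2

A square has two trans pairs of vertices; adjacent vertices are cis.
Systematic placement gives 2 geometric isomers: PPh3 cis; PPh3 trans.
Each arrangement has an internal mirror plane or centre of symmetry, so none is chiral.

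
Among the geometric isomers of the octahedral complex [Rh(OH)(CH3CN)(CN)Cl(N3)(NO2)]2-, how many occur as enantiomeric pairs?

15

Exhaustive case analysis gives 15 geometric isomers.
Of these, 15 lack any improper symmetry element and so occur as enantiomeric pairs, giving 15 + 15 = 30 stereoisomers in total.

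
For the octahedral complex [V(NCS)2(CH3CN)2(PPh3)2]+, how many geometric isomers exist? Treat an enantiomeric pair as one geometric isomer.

5

The six octahedral sites form three mutually perpendicular trans pairs.
There are 5 geometric isomers: NCS trans, CH3CN trans, PPh3 trans; NCS cis, CH3CN trans, PPh3 cis; NCS cis, CH3CN cis, PPh3 trans; NCS cis, CH3CN cis, PPh3 cis (chiral); NCS trans, CH3CN cis, PPh3 cis.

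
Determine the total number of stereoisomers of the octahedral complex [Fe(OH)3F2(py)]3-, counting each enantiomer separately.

In an octahedral complex each vertex has one trans partner and four cis neighbours.
Working through the distinct placements yields 3 geometric isomers: OH mer, F trans; OH fac, F cis; OH mer, F cis.
Each arrangement has an internal mirror plane or centre of symmetry, so none is chiral.

3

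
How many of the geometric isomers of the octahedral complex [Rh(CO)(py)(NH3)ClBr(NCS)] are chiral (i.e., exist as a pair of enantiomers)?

15

In an octahedral complex each vertex has one trans partner and four cis neighbours.
Placing the ligands in turn and identifying arrangements related by rotation or reflection leaves 15 distinct geometric isomers.
Of these, 15 lack any improper symmetry element and so occur as enantiomeric pairs, giving 15 + 15 = 30 stereoisomers in total.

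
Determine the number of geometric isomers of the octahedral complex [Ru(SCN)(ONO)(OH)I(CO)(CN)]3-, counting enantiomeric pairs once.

15

In an octahedral complex each vertex has one trans partner and four cis neighbours.
Exhaustive case analysis gives 15 geometric isomers.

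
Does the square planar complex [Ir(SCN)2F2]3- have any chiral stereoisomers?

A square has two trans pairs of vertices; adjacent vertices are cis.
The distinct arrangements are (2 in all): SCN cis; SCN trans.
Each arrangement has an internal mirror plane or centre of symmetry, so none is chiral.

no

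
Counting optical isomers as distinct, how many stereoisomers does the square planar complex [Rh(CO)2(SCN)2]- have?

2

A square has two trans pairs of vertices; adjacent vertices are cis.
Working through the distinct placements yields 2 geometric isomers: CO cis; CO trans.
Each arrangement has an internal mirror plane or centre of symmetry, so none is chiral.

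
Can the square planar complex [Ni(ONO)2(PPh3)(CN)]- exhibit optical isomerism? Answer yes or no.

no

Systematic placement gives 2 geometric isomers: ONO cis; ONO trans.
Each arrangement has an internal mirror plane or centre of symmetry, so none is chiral.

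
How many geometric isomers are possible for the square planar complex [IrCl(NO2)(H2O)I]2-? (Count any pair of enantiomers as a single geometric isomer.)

3

Working through the distinct placements yields 3 geometric isomers: (Cl/I trans, H2O/NO2 trans); (Cl/NO2 trans, H2O/I trans); (Cl/H2O trans, I/NO2 trans).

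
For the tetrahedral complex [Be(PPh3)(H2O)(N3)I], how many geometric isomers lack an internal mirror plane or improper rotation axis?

1

All four vertices of a tetrahedron are equivalent and mutually adjacent, so cis/trans isomerism cannot arise.
Only one geometric arrangement is possible; it has no improper symmetry element, so it exists as a pair of enantiomers (2 stereoisomers).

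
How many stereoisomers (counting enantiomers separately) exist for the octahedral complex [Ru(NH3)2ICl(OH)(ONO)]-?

15

An octahedron has six vertices in three trans pairs; every non-trans pair is cis.
Placing the ligands in turn and identifying arrangements related by rotation or reflection leaves 9 distinct geometric isomers.
Of these, 6 lack any improper symmetry element and so occur as enantiomeric pairs, giving 9 + 6 = 15 stereoisomers in total.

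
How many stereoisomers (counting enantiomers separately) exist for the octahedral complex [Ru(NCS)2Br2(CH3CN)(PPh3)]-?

8

In an octahedral complex each vertex has one trans partner and four cis neighbours.
Working through the distinct placements yields 6 geometric isomers: NCS cis, Br trans; NCS trans, Br trans; NCS cis, Br cis (3 arrangements, 2 chiral); NCS trans, Br cis.
Of these, 2 lack any improper symmetry element and so occur as enantiomeric pairs, giving 6 + 2 = 8 stereoisomers in total.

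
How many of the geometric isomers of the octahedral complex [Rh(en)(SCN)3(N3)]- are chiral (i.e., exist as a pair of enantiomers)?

An octahedron has six vertices in three trans pairs; every non-trans pair is cis.
Each en is bidentate and must span two cis positions.
Systematic placement gives 2 geometric isomers: SCN fac; SCN mer.
Each arrangement has an internal mirror plane or centre of symmetry, so none is chiral.

0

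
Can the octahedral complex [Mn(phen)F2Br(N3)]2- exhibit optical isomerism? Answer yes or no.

In an octahedral complex each vertex has one trans partner and four cis neighbours.
Each phen is bidentate and must span two cis positions.
Systematic placement gives 4 geometric isomers: F cis (3 arrangements, 2 chiral); F trans.
Of these, 2 lack any improper symmetry element and so occur as enantiomeric pairs, giving 4 + 2 = 6 stereoisomers in total.

yes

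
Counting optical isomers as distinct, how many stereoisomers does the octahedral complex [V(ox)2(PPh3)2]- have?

3

In an octahedral complex each vertex has one trans partner and four cis neighbours.
Each ox is bidentate and must span two cis positions.
The distinct arrangements are (2 in all): PPh3 trans; PPh3 cis (chiral).
One of these lacks any improper symmetry element and so occurs as an enantiomeric pair, giving 2 + 1 = 3 stereoisomers in total.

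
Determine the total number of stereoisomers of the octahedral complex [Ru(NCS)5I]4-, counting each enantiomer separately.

1

The six octahedral sites form three mutually perpendicular trans pairs.
Only one geometric arrangement is possible.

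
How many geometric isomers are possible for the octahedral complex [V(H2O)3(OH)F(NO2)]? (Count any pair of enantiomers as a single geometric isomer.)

4

An octahedron has six vertices in three trans pairs; every non-trans pair is cis.
There are 4 geometric isomers: H2O mer (3 arrangements); H2O fac (chiral).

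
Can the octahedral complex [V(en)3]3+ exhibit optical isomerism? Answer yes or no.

yes

Each en is bidentate and must span two cis positions.
Only one geometric arrangement is possible; it has no improper symmetry element, so it exists as a pair of enantiomers (2 stereoisomers).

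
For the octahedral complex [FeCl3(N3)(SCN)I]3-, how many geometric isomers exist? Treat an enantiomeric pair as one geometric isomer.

In an octahedral complex each vertex has one trans partner and four cis neighbours.
Systematic placement gives 4 geometric isomers: Cl mer (3 arrangements); Cl fac (chiral).

4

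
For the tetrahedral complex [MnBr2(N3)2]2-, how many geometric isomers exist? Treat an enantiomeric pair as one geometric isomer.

All four vertices of a tetrahedron are equivalent and mutually adjacent, so cis/trans isomerism cannot arise.
Only one geometric arrangement is possible.

1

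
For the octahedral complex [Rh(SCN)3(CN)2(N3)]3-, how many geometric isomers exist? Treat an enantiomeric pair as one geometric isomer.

3

In an octahedral complex each vertex has one trans partner and four cis neighbours.
The distinct arrangements are (3 in all): SCN mer, CN trans; SCN mer, CN cis; SCN fac, CN cis.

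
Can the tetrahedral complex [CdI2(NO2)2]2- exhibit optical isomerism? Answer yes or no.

All four vertices of a tetrahedron are equivalent and mutually adjacent, so cis/trans isomerism cannot arise.
Only one geometric arrangement is possible.

no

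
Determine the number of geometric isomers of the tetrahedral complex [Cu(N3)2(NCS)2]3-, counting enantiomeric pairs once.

1

In a tetrahedral complex all four positions are equivalent and every pair of ligands is adjacent — there is no cis/trans distinction.
Only one geometric arrangement is possible.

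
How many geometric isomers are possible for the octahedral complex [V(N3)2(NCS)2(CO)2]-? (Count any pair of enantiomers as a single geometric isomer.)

There are 5 geometric isomers: N3 trans, NCS trans, CO trans; N3 cis, NCS cis, CO trans; N3 cis, NCS trans, CO cis; N3 cis, NCS cis, CO cis (chiral); N3 trans, NCS cis, CO cis.

5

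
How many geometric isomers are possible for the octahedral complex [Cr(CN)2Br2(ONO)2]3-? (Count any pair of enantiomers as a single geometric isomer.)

An octahedron has six vertices in three trans pairs; every non-trans pair is cis.
Working through the distinct placements yields 5 geometric isomers: CN trans, Br trans, ONO trans; CN cis, Br trans, ONO cis; CN cis, Br cis, ONO trans; CN cis, Br cis, ONO cis (chiral); CN trans, Br cis, ONO cis.

5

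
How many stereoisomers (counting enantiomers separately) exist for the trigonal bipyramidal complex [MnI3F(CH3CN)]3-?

A trigonal bipyramid has two axial and three equatorial sites, which are chemically inequivalent.
Working through the distinct placements yields 4 geometric isomers: F axial, CH3CN axial; F equatorial, CH3CN axial; F axial, CH3CN equatorial; F equatorial, CH3CN equatorial.
Each arrangement has an internal mirror plane or centre of symmetry, so none is chiral.

4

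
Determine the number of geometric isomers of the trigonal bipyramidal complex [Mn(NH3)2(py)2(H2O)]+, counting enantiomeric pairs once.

5

Exhaustive case analysis gives 5 geometric isomers.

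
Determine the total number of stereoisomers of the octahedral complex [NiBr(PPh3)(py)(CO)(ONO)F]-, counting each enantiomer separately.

In an octahedral complex each vertex has one trans partner and four cis neighbours.
Placing the ligands in turn and identifying arrangements related by rotation or reflection leaves 15 distinct geometric isomers.
Of these, 15 lack any improper symmetry element and so occur as enantiomeric pairs, giving 15 + 15 = 30 stereoisomers in total.

30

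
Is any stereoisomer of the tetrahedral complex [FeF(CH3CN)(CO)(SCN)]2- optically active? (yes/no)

All four vertices of a tetrahedron are equivalent and mutually adjacent, so cis/trans isomerism cannot arise.
Only one geometric arrangement is possible; it has no improper symmetry element, so it exists as a pair of enantiomers (2 stereoisomers).

yes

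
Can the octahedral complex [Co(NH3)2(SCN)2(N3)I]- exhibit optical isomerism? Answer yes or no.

yes

In an octahedral complex each vertex has one trans partner and four cis neighbours.
Working through the distinct placements yields 6 geometric isomers: NH3 trans, SCN trans; NH3 cis, SCN cis (3 arrangements, 2 chiral); NH3 cis, SCN trans; NH3 trans, SCN cis.
Of these, 2 lack any improper symmetry element and so occur as enantiomeric pairs, giving 6 + 2 = 8 stereoisomers in total.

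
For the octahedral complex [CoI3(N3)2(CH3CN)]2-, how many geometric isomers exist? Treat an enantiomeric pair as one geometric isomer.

Systematic placement gives 3 geometric isomers: I mer, N3 trans; I fac, N3 cis; I mer, N3 cis.

3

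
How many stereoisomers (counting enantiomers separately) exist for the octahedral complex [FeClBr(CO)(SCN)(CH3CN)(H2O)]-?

The six octahedral sites form three mutually perpendicular trans pairs.
Placing the ligands in turn and identifying arrangements related by rotation or reflection leaves 15 distinct geometric isomers.
Of these, 15 lack any improper symmetry element and so occur as enantiomeric pairs, giving 15 + 15 = 30 stereoisomers in total.

30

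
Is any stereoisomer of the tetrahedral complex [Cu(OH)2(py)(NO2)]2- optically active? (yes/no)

All four vertices of a tetrahedron are equivalent and mutually adjacent, so cis/trans isomerism cannot arise.
Only one geometric arrangement is possible.

no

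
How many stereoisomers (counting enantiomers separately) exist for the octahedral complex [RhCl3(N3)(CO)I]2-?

The six octahedral sites form three mutually perpendicular trans pairs.
The distinct arrangements are (4 in all): Cl mer (3 arrangements); Cl fac (chiral).
One of these lacks any improper symmetry element and so occurs as an enantiomeric pair, giving 4 + 1 = 5 stereoisomers in total.

5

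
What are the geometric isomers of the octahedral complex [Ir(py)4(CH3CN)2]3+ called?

cis and trans

An octahedron has six vertices in three trans pairs; every non-trans pair is cis.
The distinct arrangements are (2 in all): CH3CN trans; CH3CN cis.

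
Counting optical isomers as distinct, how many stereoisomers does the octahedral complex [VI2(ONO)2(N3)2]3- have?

There are 5 geometric isomers: I trans, ONO trans, N3 trans; I trans, ONO cis, N3 cis; I cis, ONO trans, N3 cis; I cis, ONO cis, N3 cis (chiral); I cis, ONO cis, N3 trans.
One of these lacks any improper symmetry element and so occurs as an enantiomeric pair, giving 5 + 1 = 6 stereoisomers in total.

6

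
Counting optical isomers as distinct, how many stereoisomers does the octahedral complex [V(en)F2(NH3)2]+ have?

The six octahedral sites form three mutually perpendicular trans pairs.
Each en is bidentate and must span two cis positions.
There are 3 geometric isomers: F trans, NH3 cis; F cis, NH3 cis (chiral); F cis, NH3 trans.
One of these lacks any improper symmetry element and so occurs as an enantiomeric pair, giving 3 + 1 = 4 stereoisomers in total.

4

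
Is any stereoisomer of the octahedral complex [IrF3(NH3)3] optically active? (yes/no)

In an octahedral complex each vertex has one trans partner and four cis neighbours.
Working through the distinct placements yields 2 geometric isomers: F mer; F fac.
Each arrangement has an internal mirror plane or centre of symmetry, so none is chiral.

no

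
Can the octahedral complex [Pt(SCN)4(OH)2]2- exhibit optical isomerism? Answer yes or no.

In an octahedral complex each vertex has one trans partner and four cis neighbours.
Working through the distinct placements yields 2 geometric isomers: OH trans; OH cis.
Each arrangement has an internal mirror plane or centre of symmetry, so none is chiral.

no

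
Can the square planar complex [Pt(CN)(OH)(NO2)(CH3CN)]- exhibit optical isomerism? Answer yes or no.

no

Working through the distinct placements yields 3 geometric isomers: (CH3CN/NO2 trans, CN/OH trans); (CH3CN/OH trans, CN/NO2 trans); (CH3CN/CN trans, NO2/OH trans).
Each arrangement has an internal mirror plane or centre of symmetry, so none is chiral.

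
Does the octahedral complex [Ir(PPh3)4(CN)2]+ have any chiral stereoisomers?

no

The distinct arrangements are (2 in all): CN trans; CN cis.
Each arrangement has an internal mirror plane or centre of symmetry, so none is chiral.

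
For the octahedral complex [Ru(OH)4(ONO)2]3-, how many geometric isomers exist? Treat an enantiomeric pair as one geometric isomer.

Systematic placement gives 2 geometric isomers: ONO trans; ONO cis.

2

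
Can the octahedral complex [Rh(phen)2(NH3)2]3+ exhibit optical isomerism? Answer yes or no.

An octahedron has six vertices in three trans pairs; every non-trans pair is cis.
Each phen is bidentate and must span two cis positions.
There are 2 geometric isomers: NH3 trans; NH3 cis (chiral).
One of these lacks any improper symmetry element and so occurs as an enantiomeric pair, giving 2 + 1 = 3 stereoisomers in total.

yes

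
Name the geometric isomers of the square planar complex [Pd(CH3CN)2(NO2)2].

In a square planar complex each vertex has one trans partner and two cis neighbours.
There are 2 geometric isomers: CH3CN cis; CH3CN trans.

cis and trans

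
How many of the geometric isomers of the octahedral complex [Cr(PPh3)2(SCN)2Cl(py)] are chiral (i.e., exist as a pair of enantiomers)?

An octahedron has six vertices in three trans pairs; every non-trans pair is cis.
Systematic placement gives 6 geometric isomers: PPh3 cis, SCN cis (3 arrangements, 2 chiral); PPh3 cis, SCN trans; PPh3 trans, SCN cis; PPh3 trans, SCN trans.
Of these, 2 lack any improper symmetry element and so occur as enantiomeric pairs, giving 6 + 2 = 8 stereoisomers in total.

2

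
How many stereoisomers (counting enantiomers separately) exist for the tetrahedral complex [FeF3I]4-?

1

In a tetrahedral complex all four positions are equivalent and every pair of ligands is adjacent — there is no cis/trans distinction.
Only one geometric arrangement is possible.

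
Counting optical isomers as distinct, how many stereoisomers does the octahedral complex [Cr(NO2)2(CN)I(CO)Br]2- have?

The six octahedral sites form three mutually perpendicular trans pairs.
Placing the ligands in turn and identifying arrangements related by rotation or reflection leaves 9 distinct geometric isomers.
Of these, 6 lack any improper symmetry element and so occur as enantiomeric pairs, giving 9 + 6 = 15 stereoisomers in total.

15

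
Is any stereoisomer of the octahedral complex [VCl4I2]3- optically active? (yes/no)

no

An octahedron has six vertices in three trans pairs; every non-trans pair is cis.
Systematic placement gives 2 geometric isomers: I trans; I cis.
Each arrangement has an internal mirror plane or centre of symmetry, so none is chiral.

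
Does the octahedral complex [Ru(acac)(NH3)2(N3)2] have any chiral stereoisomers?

yes

In an octahedral complex each vertex has one trans partner and four cis neighbours.
Each acac is bidentate and must span two cis positions.
Systematic placement gives 3 geometric isomers: NH3 cis, N3 trans; NH3 cis, N3 cis (chiral); NH3 trans, N3 cis.
One of these lacks any improper symmetry element and so occurs as an enantiomeric pair, giving 3 + 1 = 4 stereoisomers in total.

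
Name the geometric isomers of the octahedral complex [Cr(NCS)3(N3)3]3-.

The six octahedral sites form three mutually perpendicular trans pairs.
The distinct arrangements are (2 in all): NCS mer; NCS fac.

fac and mer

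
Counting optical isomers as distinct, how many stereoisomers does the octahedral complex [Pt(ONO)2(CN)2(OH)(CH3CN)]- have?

8

The distinct arrangements are (6 in all): ONO trans, CN cis; ONO cis, CN cis (3 arrangements, 2 chiral); ONO trans, CN trans; ONO cis, CN trans.
Of these, 2 lack any improper symmetry element and so occur as enantiomeric pairs, giving 6 + 2 = 8 stereoisomers in total.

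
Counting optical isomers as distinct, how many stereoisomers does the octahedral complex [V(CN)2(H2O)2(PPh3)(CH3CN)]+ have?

8

Working through the distinct placements yields 6 geometric isomers: CN cis, H2O cis (3 arrangements, 2 chiral); CN cis, H2O trans; CN trans, H2O cis; CN trans, H2O trans.
Of these, 2 lack any improper symmetry element and so occur as enantiomeric pairs, giving 6 + 2 = 8 stereoisomers in total.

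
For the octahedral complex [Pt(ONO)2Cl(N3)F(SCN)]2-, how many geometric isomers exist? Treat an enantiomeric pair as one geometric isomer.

The six octahedral sites form three mutually perpendicular trans pairs.
Placing the ligands in turn and identifying arrangements related by rotation or reflection leaves 9 distinct geometric isomers.

9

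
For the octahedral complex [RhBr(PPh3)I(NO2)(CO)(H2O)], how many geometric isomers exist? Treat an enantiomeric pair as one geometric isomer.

15

The six octahedral sites form three mutually perpendicular trans pairs.
Exhaustive case analysis gives 15 geometric isomers.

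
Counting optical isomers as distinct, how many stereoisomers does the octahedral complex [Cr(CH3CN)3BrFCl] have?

In an octahedral complex each vertex has one trans partner and four cis neighbours.
Systematic placement gives 4 geometric isomers: CH3CN mer (3 arrangements); CH3CN fac (chiral).
One of these lacks any improper symmetry element and so occurs as an enantiomeric pair, giving 4 + 1 = 5 stereoisomers in total.

5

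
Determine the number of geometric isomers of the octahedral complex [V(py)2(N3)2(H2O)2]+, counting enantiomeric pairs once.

5

In an octahedral complex each vertex has one trans partner and four cis neighbours.
There are 5 geometric isomers: py trans, N3 trans, H2O trans; py cis, N3 cis, H2O trans; py trans, N3 cis, H2O cis; py cis, N3 cis, H2O cis (chiral); py cis, N3 trans, H2O cis.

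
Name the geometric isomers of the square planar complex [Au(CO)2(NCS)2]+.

cis and trans

A square has two trans pairs of vertices; adjacent vertices are cis.
Working through the distinct placements yields 2 geometric isomers: CO cis; CO trans.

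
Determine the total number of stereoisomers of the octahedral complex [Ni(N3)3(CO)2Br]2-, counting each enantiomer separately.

3

The six octahedral sites form three mutually perpendicular trans pairs.
The distinct arrangements are (3 in all): N3 mer, CO cis; N3 mer, CO trans; N3 fac, CO cis.
Each arrangement has an internal mirror plane or centre of symmetry, so none is chiral.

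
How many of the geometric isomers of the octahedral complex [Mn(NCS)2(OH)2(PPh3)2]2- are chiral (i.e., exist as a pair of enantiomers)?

The six octahedral sites form three mutually perpendicular trans pairs.
Working through the distinct placements yields 5 geometric isomers: NCS trans, OH trans, PPh3 trans; NCS trans, OH cis, PPh3 cis; NCS cis, OH cis, PPh3 trans; NCS cis, OH cis, PPh3 cis (chiral); NCS cis, OH trans, PPh3 cis.
One of these lacks any improper symmetry element and so occurs as an enantiomeric pair, giving 5 + 1 = 6 stereoisomers in total.

1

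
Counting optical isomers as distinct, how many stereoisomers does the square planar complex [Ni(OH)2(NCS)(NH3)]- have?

A square has two trans pairs of vertices; adjacent vertices are cis.
Systematic placement gives 2 geometric isomers: OH cis; OH trans.
Each arrangement has an internal mirror plane or centre of symmetry, so none is chiral.

2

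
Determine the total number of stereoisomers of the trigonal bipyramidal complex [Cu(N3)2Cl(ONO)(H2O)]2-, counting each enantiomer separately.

10

In a trigonal bipyramid the two axial positions differ from the three equatorial ones.
Systematic enumeration (placing each ligand type in turn and discarding arrangements equivalent by rotation or reflection) gives 7 geometric isomers.
Of these, 3 lack any improper symmetry element and so occur as enantiomeric pairs, giving 7 + 3 = 10 stereoisomers in total.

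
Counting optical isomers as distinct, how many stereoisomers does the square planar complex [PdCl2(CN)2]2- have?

2

A square has two trans pairs of vertices; adjacent vertices are cis.
There are 2 geometric isomers: Cl cis; Cl trans.
Each arrangement has an internal mirror plane or centre of symmetry, so none is chiral.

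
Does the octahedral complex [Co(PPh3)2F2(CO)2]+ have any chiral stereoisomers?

yes

In an octahedral complex each vertex has one trans partner and four cis neighbours.
The distinct arrangements are (5 in all): PPh3 trans, F trans, CO trans; PPh3 cis, F cis, CO trans; PPh3 trans, F cis, CO cis; PPh3 cis, F cis, CO cis (chiral); PPh3 cis, F trans, CO cis.
One of these lacks any improper symmetry element and so occurs as an enantiomeric pair, giving 5 + 1 = 6 stereoisomers in total.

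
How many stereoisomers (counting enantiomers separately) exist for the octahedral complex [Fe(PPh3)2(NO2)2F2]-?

In an octahedral complex each vertex has one trans partner and four cis neighbours.
Working through the distinct placements yields 5 geometric isomers: PPh3 trans, NO2 trans, F trans; PPh3 cis, NO2 cis, F trans; PPh3 trans, NO2 cis, F cis; PPh3 cis, NO2 cis, F cis (chiral); PPh3 cis, NO2 trans, F cis.
One of these lacks any improper symmetry element and so occurs as an enantiomeric pair, giving 5 + 1 = 6 stereoisomers in total.

6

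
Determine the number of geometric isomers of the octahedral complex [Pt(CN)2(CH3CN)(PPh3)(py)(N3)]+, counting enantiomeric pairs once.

9

In an octahedral complex each vertex has one trans partner and four cis neighbours.
Systematic enumeration (placing each ligand type in turn and discarding arrangements equivalent by rotation or reflection) gives 9 geometric isomers.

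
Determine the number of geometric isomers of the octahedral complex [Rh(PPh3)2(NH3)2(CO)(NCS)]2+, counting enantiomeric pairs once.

In an octahedral complex each vertex has one trans partner and four cis neighbours.
Systematic placement gives 6 geometric isomers: PPh3 trans, NH3 trans; PPh3 cis, NH3 cis (3 arrangements, 2 chiral); PPh3 trans, NH3 cis; PPh3 cis, NH3 trans.

6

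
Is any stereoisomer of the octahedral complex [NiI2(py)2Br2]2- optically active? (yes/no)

There are 5 geometric isomers: I trans, py trans, Br trans; I cis, py cis, Br trans; I cis, py trans, Br cis; I cis, py cis, Br cis (chiral); I trans, py cis, Br cis.
One of these lacks any improper symmetry element and so occurs as an enantiomeric pair, giving 5 + 1 = 6 stereoisomers in total.

yes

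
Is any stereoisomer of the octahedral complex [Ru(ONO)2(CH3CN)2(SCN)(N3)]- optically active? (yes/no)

yes

The six octahedral sites form three mutually perpendicular trans pairs.
There are 6 geometric isomers: ONO cis, CH3CN trans; ONO trans, CH3CN trans; ONO cis, CH3CN cis (3 arrangements, 2 chiral); ONO trans, CH3CN cis.
Of these, 2 lack any improper symmetry element and so occur as enantiomeric pairs, giving 6 + 2 = 8 stereoisomers in total.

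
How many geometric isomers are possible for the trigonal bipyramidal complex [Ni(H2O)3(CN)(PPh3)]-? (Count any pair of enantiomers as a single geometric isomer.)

4

Systematic placement gives 4 geometric isomers: CN axial, PPh3 equatorial; CN axial, PPh3 axial; CN equatorial, PPh3 equatorial; CN equatorial, PPh3 axial.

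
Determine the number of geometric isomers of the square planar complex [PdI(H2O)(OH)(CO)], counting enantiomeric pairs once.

3

A square has two trans pairs of vertices; adjacent vertices are cis.
Working through the distinct placements yields 3 geometric isomers: (CO/I trans, H2O/OH trans); (CO/OH trans, H2O/I trans); (CO/H2O trans, I/OH trans).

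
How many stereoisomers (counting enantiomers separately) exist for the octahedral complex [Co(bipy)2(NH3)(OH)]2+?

3

In an octahedral complex each vertex has one trans partner and four cis neighbours.
Each bipy is bidentate and must span two cis positions.
The distinct arrangements are (2 in all): NH3 and OH mutually trans; NH3 and OH mutually cis (chiral).
One of these lacks any improper symmetry element and so occurs as an enantiomeric pair, giving 2 + 1 = 3 stereoisomers in total.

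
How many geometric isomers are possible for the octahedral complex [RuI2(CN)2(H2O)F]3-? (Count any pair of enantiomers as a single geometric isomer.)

An octahedron has six vertices in three trans pairs; every non-trans pair is cis.
Working through the distinct placements yields 6 geometric isomers: I trans, CN trans; I cis, CN trans; I trans, CN cis; I cis, CN cis (3 arrangements, 2 chiral).

6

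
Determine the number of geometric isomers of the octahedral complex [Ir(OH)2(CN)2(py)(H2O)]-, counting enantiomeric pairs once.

6

An octahedron has six vertices in three trans pairs; every non-trans pair is cis.
The distinct arrangements are (6 in all): OH cis, CN trans; OH trans, CN trans; OH cis, CN cis (3 arrangements, 2 chiral); OH trans, CN cis.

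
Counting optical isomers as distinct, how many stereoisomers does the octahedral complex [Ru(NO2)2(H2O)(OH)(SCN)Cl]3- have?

In an octahedral complex each vertex has one trans partner and four cis neighbours.
Systematic enumeration (placing each ligand type in turn and discarding arrangements equivalent by rotation or reflection) gives 9 geometric isomers.
Of these, 6 lack any improper symmetry element and so occur as enantiomeric pairs, giving 9 + 6 = 15 stereoisomers in total.

15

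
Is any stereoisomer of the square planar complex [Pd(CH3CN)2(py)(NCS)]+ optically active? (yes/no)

A square has two trans pairs of vertices; adjacent vertices are cis.
Systematic placement gives 2 geometric isomers: CH3CN cis; CH3CN trans.
Each arrangement has an internal mirror plane or centre of symmetry, so none is chiral.

no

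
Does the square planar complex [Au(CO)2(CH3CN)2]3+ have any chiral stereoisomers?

no

In a square planar complex each vertex has one trans partner and two cis neighbours.
There are 2 geometric isomers: CO cis; CO trans.
Each arrangement has an internal mirror plane or centre of symmetry, so none is chiral.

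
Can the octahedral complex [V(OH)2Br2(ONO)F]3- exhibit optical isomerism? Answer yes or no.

An octahedron has six vertices in three trans pairs; every non-trans pair is cis.
There are 6 geometric isomers: OH cis, Br trans; OH trans, Br trans; OH cis, Br cis (3 arrangements, 2 chiral); OH trans, Br cis.
Of these, 2 lack any improper symmetry element and so occur as enantiomeric pairs, giving 6 + 2 = 8 stereoisomers in total.

yes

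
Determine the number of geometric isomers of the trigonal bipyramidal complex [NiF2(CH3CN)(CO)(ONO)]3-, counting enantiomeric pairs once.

In a trigonal bipyramid the two axial positions differ from the three equatorial ones.
Exhaustive case analysis gives 7 geometric isomers.

7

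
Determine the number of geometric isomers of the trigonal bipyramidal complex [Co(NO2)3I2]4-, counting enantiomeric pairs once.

3

In a trigonal bipyramid the two axial positions differ from the three equatorial ones.
Systematic placement gives 3 geometric isomers: I both axial; I one axial, one equatorial; I both equatorial.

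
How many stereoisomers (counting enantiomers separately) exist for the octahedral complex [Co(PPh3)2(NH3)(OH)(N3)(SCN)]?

The six octahedral sites form three mutually perpendicular trans pairs.
Placing the ligands in turn and identifying arrangements related by rotation or reflection leaves 9 distinct geometric isomers.
Of these, 6 lack any improper symmetry element and so occur as enantiomeric pairs, giving 9 + 6 = 15 stereoisomers in total.

15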